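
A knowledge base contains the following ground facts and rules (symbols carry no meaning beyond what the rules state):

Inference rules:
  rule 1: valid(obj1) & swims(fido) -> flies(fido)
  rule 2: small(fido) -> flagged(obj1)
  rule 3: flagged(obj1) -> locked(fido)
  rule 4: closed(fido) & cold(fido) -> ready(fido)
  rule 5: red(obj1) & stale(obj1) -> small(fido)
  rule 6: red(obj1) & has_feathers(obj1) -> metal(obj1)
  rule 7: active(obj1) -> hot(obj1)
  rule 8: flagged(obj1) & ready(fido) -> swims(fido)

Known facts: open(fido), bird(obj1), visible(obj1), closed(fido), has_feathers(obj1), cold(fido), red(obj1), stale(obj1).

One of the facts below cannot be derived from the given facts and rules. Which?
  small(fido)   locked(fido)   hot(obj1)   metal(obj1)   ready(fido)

[1] rule 4 [closed(fido) & cold(fido) -> ready(fido)]; rule 5 [red(obj1) & stale(obj1) -> small(fido)]; rule 6 [red(obj1) & has_feathers(obj1) -> metal(obj1)]. ⇒ new: ready(fido), small(fido), metal(obj1).
[2] rule 2 [small(fido) -> flagged(obj1)]. ⇒ new: flagged(obj1).
[3] rule 3 [flagged(obj1) -> locked(fido)]; rule 8 [flagged(obj1) & ready(fido) -> swims(fido)]. ⇒ new: locked(fido), swims(fido).
Derived: metal(obj1) (round 1), ready(fido) (round 1), small(fido) (round 1), locked(fido) (round 3). hot(obj1) never appears in any round.

hot(obj1)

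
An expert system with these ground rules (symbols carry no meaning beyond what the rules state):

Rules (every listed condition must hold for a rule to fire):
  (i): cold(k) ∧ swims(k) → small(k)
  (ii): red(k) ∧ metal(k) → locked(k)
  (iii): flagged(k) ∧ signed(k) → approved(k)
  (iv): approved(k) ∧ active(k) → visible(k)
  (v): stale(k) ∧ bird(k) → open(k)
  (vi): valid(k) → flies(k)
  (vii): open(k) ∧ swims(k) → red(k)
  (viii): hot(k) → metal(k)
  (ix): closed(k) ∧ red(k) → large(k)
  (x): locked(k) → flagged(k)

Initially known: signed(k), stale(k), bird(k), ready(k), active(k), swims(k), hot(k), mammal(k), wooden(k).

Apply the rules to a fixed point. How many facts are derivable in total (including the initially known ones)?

Round 1: (v) [stale(k) ∧ bird(k) → open(k)]; (viii) [hot(k) → metal(k)]. Adds open(k), metal(k).
Round 2: (vii) [open(k) ∧ swims(k) → red(k)]. Adds red(k).
Round 3: (ii) [red(k) ∧ metal(k) → locked(k)]. Adds locked(k).
Round 4: (x) [locked(k) → flagged(k)]. Adds flagged(k).
Round 5: (iii) [flagged(k) ∧ signed(k) → approved(k)]. Adds approved(k).
Round 6: (iv) [approved(k) ∧ active(k) → visible(k)]. Adds visible(k).
Closure: {active(k), approved(k), bird(k), flagged(k), hot(k), locked(k), mammal(k), metal(k), open(k), ready(k), red(k), signed(k), stale(k), swims(k), visible(k), wooden(k)} — 16 facts.

16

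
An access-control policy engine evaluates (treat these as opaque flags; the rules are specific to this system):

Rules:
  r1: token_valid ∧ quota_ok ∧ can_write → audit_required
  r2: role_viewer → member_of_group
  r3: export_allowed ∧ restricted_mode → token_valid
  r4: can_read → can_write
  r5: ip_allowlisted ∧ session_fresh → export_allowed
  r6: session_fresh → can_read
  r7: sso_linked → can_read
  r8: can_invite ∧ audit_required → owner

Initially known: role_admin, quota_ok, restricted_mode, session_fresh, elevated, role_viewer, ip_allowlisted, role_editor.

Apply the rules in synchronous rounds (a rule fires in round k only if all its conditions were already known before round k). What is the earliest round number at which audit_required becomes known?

Round 1 fires r2, r5, r6, giving member_of_group, export_allowed, can_read.
Round 2 fires r3, r4, giving token_valid, can_write.
Round 3 fires r1, giving audit_required.
audit_required first appears in round 3.

3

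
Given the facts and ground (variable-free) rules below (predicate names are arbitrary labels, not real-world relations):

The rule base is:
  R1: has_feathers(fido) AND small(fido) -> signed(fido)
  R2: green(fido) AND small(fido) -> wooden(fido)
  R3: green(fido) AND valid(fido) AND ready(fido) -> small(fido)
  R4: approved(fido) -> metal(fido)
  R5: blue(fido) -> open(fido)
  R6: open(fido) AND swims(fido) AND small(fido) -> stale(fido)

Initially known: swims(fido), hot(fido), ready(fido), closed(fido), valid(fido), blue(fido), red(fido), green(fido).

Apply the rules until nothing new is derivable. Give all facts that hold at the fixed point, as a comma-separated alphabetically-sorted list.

blue(fido), closed(fido), green(fido), hot(fido), open(fido), ready(fido), red(fido), small(fido), stale(fido), swims(fido), valid(fido), wooden(fido)

[1] R3 [green(fido) AND valid(fido) AND ready(fido) -> small(fido)]; R5 [blue(fido) -> open(fido)]. ⇒ new: small(fido), open(fido).
[2] R2 [green(fido) AND small(fido) -> wooden(fido)]; R6 [open(fido) AND swims(fido) AND small(fido) -> stale(fido)]. ⇒ new: wooden(fido), stale(fido).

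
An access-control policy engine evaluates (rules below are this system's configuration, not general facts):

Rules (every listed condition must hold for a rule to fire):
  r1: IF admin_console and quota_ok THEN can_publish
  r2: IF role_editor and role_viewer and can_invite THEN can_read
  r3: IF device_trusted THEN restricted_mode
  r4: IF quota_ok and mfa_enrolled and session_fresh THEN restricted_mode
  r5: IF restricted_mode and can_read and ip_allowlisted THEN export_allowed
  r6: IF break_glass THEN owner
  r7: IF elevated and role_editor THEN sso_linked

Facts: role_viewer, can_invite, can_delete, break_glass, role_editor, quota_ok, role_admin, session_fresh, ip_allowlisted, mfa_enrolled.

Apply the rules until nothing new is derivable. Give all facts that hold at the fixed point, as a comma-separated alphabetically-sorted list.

break_glass, can_delete, can_invite, can_read, export_allowed, ip_allowlisted, mfa_enrolled, owner, quota_ok, restricted_mode, role_admin, role_editor, role_viewer, session_fresh

[1] r2 [IF role_editor and role_viewer and can_invite THEN can_read]; r4 [IF quota_ok and mfa_enrolled and session_fresh THEN restricted_mode]; r6 [IF break_glass THEN owner]. ⇒ new: can_read, restricted_mode, owner.
[2] r5 [IF restricted_mode and can_read and ip_allowlisted THEN export_allowed]. ⇒ new: export_allowed.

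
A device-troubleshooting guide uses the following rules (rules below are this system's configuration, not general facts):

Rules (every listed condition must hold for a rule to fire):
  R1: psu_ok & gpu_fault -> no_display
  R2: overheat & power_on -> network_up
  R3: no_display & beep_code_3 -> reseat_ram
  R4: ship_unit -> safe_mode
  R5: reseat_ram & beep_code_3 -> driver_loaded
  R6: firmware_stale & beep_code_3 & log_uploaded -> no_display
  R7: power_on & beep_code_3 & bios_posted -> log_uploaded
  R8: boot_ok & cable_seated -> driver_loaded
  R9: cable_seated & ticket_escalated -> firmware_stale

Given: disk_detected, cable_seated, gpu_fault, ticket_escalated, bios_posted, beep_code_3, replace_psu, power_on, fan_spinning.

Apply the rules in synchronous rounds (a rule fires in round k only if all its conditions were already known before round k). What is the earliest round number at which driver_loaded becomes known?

Round 1: R7 [power_on & beep_code_3 & bios_posted -> log_uploaded]; R9 [cable_seated & ticket_escalated -> firmware_stale]. Adds log_uploaded, firmware_stale.
Round 2: R6 [firmware_stale & beep_code_3 & log_uploaded -> no_display]. Adds no_display.
Round 3: R3 [no_display & beep_code_3 -> reseat_ram]. Adds reseat_ram.
Round 4: R5 [reseat_ram & beep_code_3 -> driver_loaded]. Adds driver_loaded.
driver_loaded first appears in round 4.

4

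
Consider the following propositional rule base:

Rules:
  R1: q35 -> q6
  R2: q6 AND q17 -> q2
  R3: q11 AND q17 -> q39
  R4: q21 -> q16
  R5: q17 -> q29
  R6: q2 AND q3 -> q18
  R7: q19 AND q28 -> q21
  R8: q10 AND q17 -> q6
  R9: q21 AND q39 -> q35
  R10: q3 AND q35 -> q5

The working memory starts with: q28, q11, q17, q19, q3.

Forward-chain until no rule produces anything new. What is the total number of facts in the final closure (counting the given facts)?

Round 1 fires R3, R5, R7, giving q39, q29, q21.
Round 2 fires R4, R9, giving q16, q35.
Round 3 fires R1, R10, giving q6, q5.
Round 4 fires R2, giving q2.
Round 5 fires R6, giving q18.
Closure: {q11, q16, q17, q18, q19, q2, q21, q28, q29, q3, q35, q39, q5, q6} — 14 facts.

14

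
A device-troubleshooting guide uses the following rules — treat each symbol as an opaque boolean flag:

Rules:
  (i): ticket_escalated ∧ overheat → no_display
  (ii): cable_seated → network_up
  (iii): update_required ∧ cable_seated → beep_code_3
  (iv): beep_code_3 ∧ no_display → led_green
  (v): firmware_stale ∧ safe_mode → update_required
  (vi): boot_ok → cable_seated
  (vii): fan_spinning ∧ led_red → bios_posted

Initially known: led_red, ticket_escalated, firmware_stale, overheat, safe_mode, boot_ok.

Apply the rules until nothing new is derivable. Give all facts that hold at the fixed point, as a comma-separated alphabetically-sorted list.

beep_code_3, boot_ok, cable_seated, firmware_stale, led_green, led_red, network_up, no_display, overheat, safe_mode, ticket_escalated, update_required

Round 1: (i) [ticket_escalated ∧ overheat → no_display]; (v) [firmware_stale ∧ safe_mode → update_required]; (vi) [boot_ok → cable_seated]. Adds no_display, update_required, cable_seated.
Round 2: (ii) [cable_seated → network_up]; (iii) [update_required ∧ cable_seated → beep_code_3]. Adds network_up, beep_code_3.
Round 3: (iv) [beep_code_3 ∧ no_display → led_green]. Adds led_green.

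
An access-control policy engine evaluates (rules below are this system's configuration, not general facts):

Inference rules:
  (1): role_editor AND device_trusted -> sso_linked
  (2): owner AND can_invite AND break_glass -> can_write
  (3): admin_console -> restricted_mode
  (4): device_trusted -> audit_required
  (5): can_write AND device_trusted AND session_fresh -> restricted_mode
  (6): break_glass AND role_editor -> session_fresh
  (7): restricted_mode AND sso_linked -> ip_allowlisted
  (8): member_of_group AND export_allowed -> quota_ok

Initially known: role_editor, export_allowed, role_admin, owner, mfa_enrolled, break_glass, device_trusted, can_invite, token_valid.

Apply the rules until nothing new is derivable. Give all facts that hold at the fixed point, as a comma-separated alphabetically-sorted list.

Round 1: (1) [role_editor AND device_trusted -> sso_linked]; (2) [owner AND can_invite AND break_glass -> can_write]; (4) [device_trusted -> audit_required]; (6) [break_glass AND role_editor -> session_fresh]. New: sso_linked, can_write, audit_required, session_fresh.
Round 2: (5) [can_write AND device_trusted AND session_fresh -> restricted_mode]. New: restricted_mode.
Round 3: (7) [restricted_mode AND sso_linked -> ip_allowlisted]. New: ip_allowlisted.

audit_required, break_glass, can_invite, can_write, device_trusted, export_allowed, ip_allowlisted, mfa_enrolled, owner, restricted_mode, role_admin, role_editor, session_fresh, sso_linked, token_valid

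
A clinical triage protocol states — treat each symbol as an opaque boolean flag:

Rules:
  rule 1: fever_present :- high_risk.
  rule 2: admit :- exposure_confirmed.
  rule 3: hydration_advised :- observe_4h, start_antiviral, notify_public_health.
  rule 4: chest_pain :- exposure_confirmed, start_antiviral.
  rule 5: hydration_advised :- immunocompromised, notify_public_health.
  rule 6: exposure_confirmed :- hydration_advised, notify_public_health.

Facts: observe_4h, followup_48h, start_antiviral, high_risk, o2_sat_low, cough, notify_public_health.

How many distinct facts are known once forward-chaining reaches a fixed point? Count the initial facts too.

12

Round 1 — rule 1, rule 3, derive fever_present, hydration_advised.
Round 2 — rule 6, derive exposure_confirmed.
Round 3 — rule 2, rule 4, derive admit, chest_pain.
Closure: {admit, chest_pain, cough, exposure_confirmed, fever_present, followup_48h, high_risk, hydration_advised, notify_public_health, o2_sat_low, observe_4h, start_antiviral} — 12 facts.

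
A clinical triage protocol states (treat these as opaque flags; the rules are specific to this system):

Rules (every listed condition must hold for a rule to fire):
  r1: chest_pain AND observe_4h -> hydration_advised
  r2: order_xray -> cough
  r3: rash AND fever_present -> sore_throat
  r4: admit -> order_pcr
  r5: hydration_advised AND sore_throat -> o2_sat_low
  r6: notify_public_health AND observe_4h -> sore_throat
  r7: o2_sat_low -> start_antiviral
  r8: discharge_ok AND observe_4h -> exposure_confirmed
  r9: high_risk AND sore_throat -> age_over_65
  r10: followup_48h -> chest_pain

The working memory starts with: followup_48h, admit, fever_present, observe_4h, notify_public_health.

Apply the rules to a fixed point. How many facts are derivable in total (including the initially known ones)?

Round 1: r4 [admit -> order_pcr]; r6 [notify_public_health AND observe_4h -> sore_throat]; r10 [followup_48h -> chest_pain]. New: order_pcr, sore_throat, chest_pain.
Round 2: r1 [chest_pain AND observe_4h -> hydration_advised]. New: hydration_advised.
Round 3: r5 [hydration_advised AND sore_throat -> o2_sat_low]. New: o2_sat_low.
Round 4: r7 [o2_sat_low -> start_antiviral]. New: start_antiviral.
Closure: {admit, chest_pain, fever_present, followup_48h, hydration_advised, notify_public_health, o2_sat_low, observe_4h, order_pcr, sore_throat, start_antiviral} — 11 facts.

11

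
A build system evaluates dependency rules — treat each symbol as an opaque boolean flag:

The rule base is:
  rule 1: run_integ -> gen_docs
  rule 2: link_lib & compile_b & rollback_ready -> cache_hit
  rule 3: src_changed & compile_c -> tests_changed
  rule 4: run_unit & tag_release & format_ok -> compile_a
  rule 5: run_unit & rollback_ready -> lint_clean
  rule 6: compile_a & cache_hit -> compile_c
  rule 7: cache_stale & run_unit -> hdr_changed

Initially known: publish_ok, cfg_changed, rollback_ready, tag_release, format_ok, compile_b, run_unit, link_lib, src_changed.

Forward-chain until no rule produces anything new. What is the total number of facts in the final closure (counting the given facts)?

14

Round 1 fires rule 2, rule 4, rule 5, giving cache_hit, compile_a, lint_clean.
Round 2 fires rule 6, giving compile_c.
Round 3 fires rule 3, giving tests_changed.
Closure: {cache_hit, cfg_changed, compile_a, compile_b, compile_c, format_ok, link_lib, lint_clean, publish_ok, rollback_ready, run_unit, src_changed, tag_release, tests_changed} — 14 facts.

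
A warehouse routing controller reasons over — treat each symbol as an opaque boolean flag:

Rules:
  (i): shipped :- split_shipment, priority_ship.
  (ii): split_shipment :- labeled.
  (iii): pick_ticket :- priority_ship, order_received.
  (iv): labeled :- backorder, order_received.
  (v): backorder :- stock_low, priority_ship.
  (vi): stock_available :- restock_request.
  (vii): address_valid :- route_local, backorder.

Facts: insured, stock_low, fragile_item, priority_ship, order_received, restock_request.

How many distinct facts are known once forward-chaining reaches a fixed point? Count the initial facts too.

Round 1 fires (iii), (v), (vi), giving pick_ticket, backorder, stock_available.
Round 2 fires (iv), giving labeled.
Round 3 fires (ii), giving split_shipment.
Round 4 fires (i), giving shipped.
Closure: {backorder, fragile_item, insured, labeled, order_received, pick_ticket, priority_ship, restock_request, shipped, split_shipment, stock_available, stock_low} — 12 facts.

12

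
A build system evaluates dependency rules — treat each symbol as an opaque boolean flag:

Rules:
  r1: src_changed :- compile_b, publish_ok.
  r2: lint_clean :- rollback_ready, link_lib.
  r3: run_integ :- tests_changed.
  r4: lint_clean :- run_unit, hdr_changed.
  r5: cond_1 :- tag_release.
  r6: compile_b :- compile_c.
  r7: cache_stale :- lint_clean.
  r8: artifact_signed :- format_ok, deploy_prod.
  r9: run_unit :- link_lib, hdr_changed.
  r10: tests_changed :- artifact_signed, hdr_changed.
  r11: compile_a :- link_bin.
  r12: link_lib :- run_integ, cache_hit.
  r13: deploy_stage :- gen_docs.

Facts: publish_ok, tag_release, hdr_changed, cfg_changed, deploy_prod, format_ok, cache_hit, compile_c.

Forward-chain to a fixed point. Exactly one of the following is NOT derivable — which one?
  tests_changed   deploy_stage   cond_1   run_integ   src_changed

Round 1 fires r5, r6, r8, giving cond_1, compile_b, artifact_signed.
Round 2 fires r1, r10, giving src_changed, tests_changed.
Round 3 fires r3, giving run_integ.
Round 4 fires r12, giving link_lib.
Round 5 fires r9, giving run_unit.
Round 6 fires r4, giving lint_clean.
Round 7 fires r7, giving cache_stale.
Derived: src_changed (round 2), tests_changed (round 2), cond_1 (round 1), run_integ (round 3). deploy_stage never appears in any round.

deploy_stage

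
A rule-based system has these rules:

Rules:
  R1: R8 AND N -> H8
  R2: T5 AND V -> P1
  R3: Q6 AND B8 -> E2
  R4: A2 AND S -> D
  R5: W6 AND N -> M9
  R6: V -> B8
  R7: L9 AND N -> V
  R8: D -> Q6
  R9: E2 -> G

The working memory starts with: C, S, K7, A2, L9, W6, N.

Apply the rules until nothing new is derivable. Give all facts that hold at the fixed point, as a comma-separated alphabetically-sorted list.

A2, B8, C, D, E2, G, K7, L9, M9, N, Q6, S, V, W6

Round 1 — R4, R5, R7, derive D, M9, V.
Round 2 — R6, R8, derive B8, Q6.
Round 3 — R3, derive E2.
Round 4 — R9, derive G.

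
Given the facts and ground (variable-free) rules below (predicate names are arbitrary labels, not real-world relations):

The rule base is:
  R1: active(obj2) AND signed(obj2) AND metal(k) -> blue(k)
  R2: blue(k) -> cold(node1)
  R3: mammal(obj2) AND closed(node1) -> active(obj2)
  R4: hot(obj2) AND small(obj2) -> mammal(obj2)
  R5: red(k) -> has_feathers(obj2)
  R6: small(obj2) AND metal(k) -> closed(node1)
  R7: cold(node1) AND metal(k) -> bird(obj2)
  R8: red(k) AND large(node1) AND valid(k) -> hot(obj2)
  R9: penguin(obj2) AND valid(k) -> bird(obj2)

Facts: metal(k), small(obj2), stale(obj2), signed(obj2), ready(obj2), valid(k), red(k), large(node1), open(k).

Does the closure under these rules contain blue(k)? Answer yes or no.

Round 1 fires R5, R6, R8, giving has_feathers(obj2), closed(node1), hot(obj2).
Round 2 fires R4, giving mammal(obj2).
Round 3 fires R3, giving active(obj2).
Round 4 fires R1, giving blue(k).
Round 5 fires R2, giving cold(node1).
Round 6 fires R7, giving bird(obj2).
blue(k) appears in round 4, so it is derivable.

yes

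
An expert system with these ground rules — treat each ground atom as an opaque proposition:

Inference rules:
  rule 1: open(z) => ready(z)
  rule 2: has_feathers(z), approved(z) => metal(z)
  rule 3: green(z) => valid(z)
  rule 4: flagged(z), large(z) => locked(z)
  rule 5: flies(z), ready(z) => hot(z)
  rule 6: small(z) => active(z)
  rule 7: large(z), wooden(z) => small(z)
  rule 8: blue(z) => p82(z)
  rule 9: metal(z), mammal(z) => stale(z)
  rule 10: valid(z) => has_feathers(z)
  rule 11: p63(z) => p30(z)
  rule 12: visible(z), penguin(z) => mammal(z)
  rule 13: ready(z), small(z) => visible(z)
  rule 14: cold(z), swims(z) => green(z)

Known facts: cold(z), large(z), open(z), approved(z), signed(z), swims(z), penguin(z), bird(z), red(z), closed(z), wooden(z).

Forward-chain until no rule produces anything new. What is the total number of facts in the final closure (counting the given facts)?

Round 1: rule 1 [open(z) => ready(z)]; rule 7 [large(z), wooden(z) => small(z)]; rule 14 [cold(z), swims(z) => green(z)]. New: ready(z), small(z), green(z).
Round 2: rule 3 [green(z) => valid(z)]; rule 6 [small(z) => active(z)]; rule 13 [ready(z), small(z) => visible(z)]. New: valid(z), active(z), visible(z).
Round 3: rule 10 [valid(z) => has_feathers(z)]; rule 12 [visible(z), penguin(z) => mammal(z)]. New: has_feathers(z), mammal(z).
Round 4: rule 2 [has_feathers(z), approved(z) => metal(z)]. New: metal(z).
Round 5: rule 9 [metal(z), mammal(z) => stale(z)]. New: stale(z).
Closure: {active(z), approved(z), bird(z), closed(z), cold(z), green(z), has_feathers(z), large(z), mammal(z), metal(z), open(z), penguin(z), ready(z), red(z), signed(z), small(z), stale(z), swims(z), valid(z), visible(z), wooden(z)} — 21 facts.

21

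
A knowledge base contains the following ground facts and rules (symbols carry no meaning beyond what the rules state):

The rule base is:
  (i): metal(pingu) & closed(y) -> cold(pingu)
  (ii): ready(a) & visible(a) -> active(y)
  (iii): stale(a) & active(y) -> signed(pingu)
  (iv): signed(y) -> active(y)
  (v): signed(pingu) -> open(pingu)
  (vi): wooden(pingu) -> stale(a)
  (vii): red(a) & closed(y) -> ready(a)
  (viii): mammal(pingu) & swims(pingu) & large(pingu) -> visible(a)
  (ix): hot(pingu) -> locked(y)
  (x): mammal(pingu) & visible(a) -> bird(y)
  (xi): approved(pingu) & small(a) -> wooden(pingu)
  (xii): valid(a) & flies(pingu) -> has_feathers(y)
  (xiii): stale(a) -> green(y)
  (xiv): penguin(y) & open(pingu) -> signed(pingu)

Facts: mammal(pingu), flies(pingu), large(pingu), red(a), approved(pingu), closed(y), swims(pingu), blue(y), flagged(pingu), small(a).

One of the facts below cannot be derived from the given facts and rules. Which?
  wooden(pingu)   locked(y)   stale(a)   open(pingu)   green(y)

locked(y)

Round 1 — (vii), (viii), (xi), derive ready(a), visible(a), wooden(pingu).
Round 2 — (ii), (vi), (x), derive active(y), stale(a), bird(y).
Round 3 — (iii), (xiii), derive signed(pingu), green(y).
Round 4 — (v), derive open(pingu).
Derived: green(y) (round 3), stale(a) (round 2), open(pingu) (round 4), wooden(pingu) (round 1). locked(y) never appears in any round.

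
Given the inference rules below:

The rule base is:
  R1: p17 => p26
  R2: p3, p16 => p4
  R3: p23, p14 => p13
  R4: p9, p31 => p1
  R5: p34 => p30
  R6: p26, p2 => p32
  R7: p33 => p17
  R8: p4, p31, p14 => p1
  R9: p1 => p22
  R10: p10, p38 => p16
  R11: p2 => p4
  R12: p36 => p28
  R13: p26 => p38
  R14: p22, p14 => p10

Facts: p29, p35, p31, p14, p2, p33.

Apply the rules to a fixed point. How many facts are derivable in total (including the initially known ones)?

15

[1] R7 [p33 => p17]; R11 [p2 => p4]. ⇒ new: p17, p4.
[2] R1 [p17 => p26]; R8 [p4, p31, p14 => p1]. ⇒ new: p26, p1.
[3] R6 [p26, p2 => p32]; R9 [p1 => p22]; R13 [p26 => p38]. ⇒ new: p32, p22, p38.
[4] R14 [p22, p14 => p10]. ⇒ new: p10.
[5] R10 [p10, p38 => p16]. ⇒ new: p16.
Closure: {p1, p10, p14, p16, p17, p2, p22, p26, p29, p31, p32, p33, p35, p38, p4} — 15 facts.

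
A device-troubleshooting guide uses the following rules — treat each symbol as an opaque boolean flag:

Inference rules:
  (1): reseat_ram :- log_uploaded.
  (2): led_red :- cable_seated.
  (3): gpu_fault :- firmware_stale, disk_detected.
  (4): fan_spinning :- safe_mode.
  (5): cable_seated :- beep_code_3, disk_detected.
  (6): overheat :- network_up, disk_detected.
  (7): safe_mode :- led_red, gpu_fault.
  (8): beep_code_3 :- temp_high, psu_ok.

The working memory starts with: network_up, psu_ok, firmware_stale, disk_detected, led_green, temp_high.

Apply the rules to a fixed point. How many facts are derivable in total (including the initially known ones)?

Round 1: (3) [gpu_fault :- firmware_stale, disk_detected.]; (6) [overheat :- network_up, disk_detected.]; (8) [beep_code_3 :- temp_high, psu_ok.]. New: gpu_fault, overheat, beep_code_3.
Round 2: (5) [cable_seated :- beep_code_3, disk_detected.]. New: cable_seated.
Round 3: (2) [led_red :- cable_seated.]. New: led_red.
Round 4: (7) [safe_mode :- led_red, gpu_fault.]. New: safe_mode.
Round 5: (4) [fan_spinning :- safe_mode.]. New: fan_spinning.
Closure: {beep_code_3, cable_seated, disk_detected, fan_spinning, firmware_stale, gpu_fault, led_green, led_red, network_up, overheat, psu_ok, safe_mode, temp_high} — 13 facts.

13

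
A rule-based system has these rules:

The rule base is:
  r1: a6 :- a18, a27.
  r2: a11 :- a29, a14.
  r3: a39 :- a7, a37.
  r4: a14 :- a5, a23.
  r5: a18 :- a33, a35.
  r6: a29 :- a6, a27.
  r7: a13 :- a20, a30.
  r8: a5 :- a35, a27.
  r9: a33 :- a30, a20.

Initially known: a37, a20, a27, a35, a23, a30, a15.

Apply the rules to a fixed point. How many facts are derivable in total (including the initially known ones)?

[1] r7 [a13 :- a20, a30.]; r8 [a5 :- a35, a27.]; r9 [a33 :- a30, a20.]. ⇒ new: a13, a5, a33.
[2] r4 [a14 :- a5, a23.]; r5 [a18 :- a33, a35.]. ⇒ new: a14, a18.
[3] r1 [a6 :- a18, a27.]. ⇒ new: a6.
[4] r6 [a29 :- a6, a27.]. ⇒ new: a29.
[5] r2 [a11 :- a29, a14.]. ⇒ new: a11.
Closure: {a11, a13, a14, a15, a18, a20, a23, a27, a29, a30, a33, a35, a37, a5, a6} — 15 facts.

15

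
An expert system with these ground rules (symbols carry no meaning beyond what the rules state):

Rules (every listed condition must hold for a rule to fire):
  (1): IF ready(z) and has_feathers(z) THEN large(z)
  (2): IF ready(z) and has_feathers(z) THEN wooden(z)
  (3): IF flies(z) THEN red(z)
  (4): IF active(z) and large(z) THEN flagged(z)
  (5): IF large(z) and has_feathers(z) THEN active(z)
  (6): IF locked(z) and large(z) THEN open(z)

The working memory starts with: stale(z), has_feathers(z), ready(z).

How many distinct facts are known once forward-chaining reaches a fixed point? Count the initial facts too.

Round 1: (1) [IF ready(z) and has_feathers(z) THEN large(z)]; (2) [IF ready(z) and has_feathers(z) THEN wooden(z)]. Adds large(z), wooden(z).
Round 2: (5) [IF large(z) and has_feathers(z) THEN active(z)]. Adds active(z).
Round 3: (4) [IF active(z) and large(z) THEN flagged(z)]. Adds flagged(z).
Closure: {active(z), flagged(z), has_feathers(z), large(z), ready(z), stale(z), wooden(z)} — 7 facts.

7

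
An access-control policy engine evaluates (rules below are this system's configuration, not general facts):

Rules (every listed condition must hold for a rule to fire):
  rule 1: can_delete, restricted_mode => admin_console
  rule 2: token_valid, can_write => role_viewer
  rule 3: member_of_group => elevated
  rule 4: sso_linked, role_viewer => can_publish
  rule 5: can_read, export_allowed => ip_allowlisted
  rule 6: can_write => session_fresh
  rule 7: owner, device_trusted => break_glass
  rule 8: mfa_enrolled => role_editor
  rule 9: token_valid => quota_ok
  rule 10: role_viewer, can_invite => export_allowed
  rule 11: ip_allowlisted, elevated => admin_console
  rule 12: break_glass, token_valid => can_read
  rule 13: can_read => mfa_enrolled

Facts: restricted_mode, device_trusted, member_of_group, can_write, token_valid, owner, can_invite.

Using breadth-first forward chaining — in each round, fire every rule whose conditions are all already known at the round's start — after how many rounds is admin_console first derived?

Round 1 fires rule 2, rule 3, rule 6, rule 7, rule 9, giving role_viewer, elevated, session_fresh, break_glass, quota_ok.
Round 2 fires rule 10, rule 12, giving export_allowed, can_read.
Round 3 fires rule 5, rule 13, giving ip_allowlisted, mfa_enrolled.
Round 4 fires rule 8, rule 11, giving role_editor, admin_console.
admin_console first appears in round 4.

4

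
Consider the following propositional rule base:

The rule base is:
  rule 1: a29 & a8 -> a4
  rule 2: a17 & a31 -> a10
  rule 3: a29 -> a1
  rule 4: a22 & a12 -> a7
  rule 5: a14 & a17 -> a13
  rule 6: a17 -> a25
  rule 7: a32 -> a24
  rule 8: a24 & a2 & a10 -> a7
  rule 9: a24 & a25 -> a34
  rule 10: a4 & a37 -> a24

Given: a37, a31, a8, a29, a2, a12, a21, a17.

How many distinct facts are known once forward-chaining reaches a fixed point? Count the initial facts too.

Round 1: rule 1 [a29 & a8 -> a4]; rule 2 [a17 & a31 -> a10]; rule 3 [a29 -> a1]; rule 6 [a17 -> a25]. New: a4, a10, a1, a25.
Round 2: rule 10 [a4 & a37 -> a24]. New: a24.
Round 3: rule 8 [a24 & a2 & a10 -> a7]; rule 9 [a24 & a25 -> a34]. New: a7, a34.
Closure: {a1, a10, a12, a17, a2, a21, a24, a25, a29, a31, a34, a37, a4, a7, a8} — 15 facts.

15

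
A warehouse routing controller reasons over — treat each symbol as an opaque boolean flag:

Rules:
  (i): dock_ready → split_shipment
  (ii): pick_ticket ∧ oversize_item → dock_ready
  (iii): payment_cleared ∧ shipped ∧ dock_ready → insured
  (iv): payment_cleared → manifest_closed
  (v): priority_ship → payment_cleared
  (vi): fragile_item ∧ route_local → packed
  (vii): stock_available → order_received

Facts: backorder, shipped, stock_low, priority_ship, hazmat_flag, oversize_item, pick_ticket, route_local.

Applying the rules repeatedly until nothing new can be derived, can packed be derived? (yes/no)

no

Round 1: (ii) [pick_ticket ∧ oversize_item → dock_ready]; (v) [priority_ship → payment_cleared]. Adds dock_ready, payment_cleared.
Round 2: (i) [dock_ready → split_shipment]; (iii) [payment_cleared ∧ shipped ∧ dock_ready → insured]; (iv) [payment_cleared → manifest_closed]. Adds split_shipment, insured, manifest_closed.
Fixed point reached. packed is concluded only by (vi); (vi) needs fragile_item (never derived).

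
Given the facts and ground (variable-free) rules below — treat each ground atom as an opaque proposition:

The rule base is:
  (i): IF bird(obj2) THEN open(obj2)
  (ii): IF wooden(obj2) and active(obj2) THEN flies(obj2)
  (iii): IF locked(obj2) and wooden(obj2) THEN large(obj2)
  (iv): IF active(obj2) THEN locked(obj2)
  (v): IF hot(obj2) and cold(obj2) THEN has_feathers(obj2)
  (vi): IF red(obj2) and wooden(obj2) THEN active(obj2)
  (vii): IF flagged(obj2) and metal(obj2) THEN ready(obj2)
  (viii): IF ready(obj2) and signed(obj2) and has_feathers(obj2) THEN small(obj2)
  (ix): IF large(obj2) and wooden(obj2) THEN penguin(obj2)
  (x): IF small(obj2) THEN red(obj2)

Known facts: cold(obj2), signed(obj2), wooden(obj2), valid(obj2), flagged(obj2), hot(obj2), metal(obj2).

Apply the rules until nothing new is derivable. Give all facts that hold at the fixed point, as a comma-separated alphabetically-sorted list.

Round 1: (v) [IF hot(obj2) and cold(obj2) THEN has_feathers(obj2)]; (vii) [IF flagged(obj2) and metal(obj2) THEN ready(obj2)]. Adds has_feathers(obj2), ready(obj2).
Round 2: (viii) [IF ready(obj2) and signed(obj2) and has_feathers(obj2) THEN small(obj2)]. Adds small(obj2).
Round 3: (x) [IF small(obj2) THEN red(obj2)]. Adds red(obj2).
Round 4: (vi) [IF red(obj2) and wooden(obj2) THEN active(obj2)]. Adds active(obj2).
Round 5: (ii) [IF wooden(obj2) and active(obj2) THEN flies(obj2)]; (iv) [IF active(obj2) THEN locked(obj2)]. Adds flies(obj2), locked(obj2).
Round 6: (iii) [IF locked(obj2) and wooden(obj2) THEN large(obj2)]. Adds large(obj2).
Round 7: (ix) [IF large(obj2) and wooden(obj2) THEN penguin(obj2)]. Adds penguin(obj2).

active(obj2), cold(obj2), flagged(obj2), flies(obj2), has_feathers(obj2), hot(obj2), large(obj2), locked(obj2), metal(obj2), penguin(obj2), ready(obj2), red(obj2), signed(obj2), small(obj2), valid(obj2), wooden(obj2)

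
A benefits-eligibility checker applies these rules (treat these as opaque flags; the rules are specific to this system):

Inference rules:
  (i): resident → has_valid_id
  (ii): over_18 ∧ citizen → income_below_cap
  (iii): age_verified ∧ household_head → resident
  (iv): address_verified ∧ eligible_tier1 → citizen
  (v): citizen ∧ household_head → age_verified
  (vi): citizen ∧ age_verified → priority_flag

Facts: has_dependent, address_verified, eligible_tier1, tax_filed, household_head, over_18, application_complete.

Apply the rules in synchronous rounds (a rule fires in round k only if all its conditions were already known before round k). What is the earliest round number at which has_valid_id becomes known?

Round 1: (iv) [address_verified ∧ eligible_tier1 → citizen]. New: citizen.
Round 2: (ii) [over_18 ∧ citizen → income_below_cap]; (v) [citizen ∧ household_head → age_verified]. New: income_below_cap, age_verified.
Round 3: (iii) [age_verified ∧ household_head → resident]; (vi) [citizen ∧ age_verified → priority_flag]. New: resident, priority_flag.
Round 4: (i) [resident → has_valid_id]. New: has_valid_id.
has_valid_id first appears in round 4.

4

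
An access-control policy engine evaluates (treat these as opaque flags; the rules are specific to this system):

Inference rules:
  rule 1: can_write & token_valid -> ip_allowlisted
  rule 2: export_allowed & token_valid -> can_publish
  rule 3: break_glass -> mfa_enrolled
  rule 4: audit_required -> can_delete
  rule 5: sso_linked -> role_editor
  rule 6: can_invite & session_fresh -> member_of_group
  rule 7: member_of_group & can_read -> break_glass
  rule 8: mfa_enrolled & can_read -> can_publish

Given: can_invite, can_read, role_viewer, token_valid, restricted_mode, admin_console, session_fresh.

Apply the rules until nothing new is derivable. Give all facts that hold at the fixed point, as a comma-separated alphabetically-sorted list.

Round 1: rule 6 [can_invite & session_fresh -> member_of_group]. Adds member_of_group.
Round 2: rule 7 [member_of_group & can_read -> break_glass]. Adds break_glass.
Round 3: rule 3 [break_glass -> mfa_enrolled]. Adds mfa_enrolled.
Round 4: rule 8 [mfa_enrolled & can_read -> can_publish]. Adds can_publish.

admin_console, break_glass, can_invite, can_publish, can_read, member_of_group, mfa_enrolled, restricted_mode, role_viewer, session_fresh, token_valid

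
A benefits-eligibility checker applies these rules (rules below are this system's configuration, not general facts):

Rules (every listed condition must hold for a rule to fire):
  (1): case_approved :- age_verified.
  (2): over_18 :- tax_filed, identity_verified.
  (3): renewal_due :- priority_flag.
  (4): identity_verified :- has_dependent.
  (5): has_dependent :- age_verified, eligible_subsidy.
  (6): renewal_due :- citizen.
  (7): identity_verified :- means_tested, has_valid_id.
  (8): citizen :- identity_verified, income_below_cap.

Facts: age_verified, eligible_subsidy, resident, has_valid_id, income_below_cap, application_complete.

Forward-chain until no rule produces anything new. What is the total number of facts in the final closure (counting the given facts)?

Round 1 — (1), (5), derive case_approved, has_dependent.
Round 2 — (4), derive identity_verified.
Round 3 — (8), derive citizen.
Round 4 — (6), derive renewal_due.
Closure: {age_verified, application_complete, case_approved, citizen, eligible_subsidy, has_dependent, has_valid_id, identity_verified, income_below_cap, renewal_due, resident} — 11 facts.

11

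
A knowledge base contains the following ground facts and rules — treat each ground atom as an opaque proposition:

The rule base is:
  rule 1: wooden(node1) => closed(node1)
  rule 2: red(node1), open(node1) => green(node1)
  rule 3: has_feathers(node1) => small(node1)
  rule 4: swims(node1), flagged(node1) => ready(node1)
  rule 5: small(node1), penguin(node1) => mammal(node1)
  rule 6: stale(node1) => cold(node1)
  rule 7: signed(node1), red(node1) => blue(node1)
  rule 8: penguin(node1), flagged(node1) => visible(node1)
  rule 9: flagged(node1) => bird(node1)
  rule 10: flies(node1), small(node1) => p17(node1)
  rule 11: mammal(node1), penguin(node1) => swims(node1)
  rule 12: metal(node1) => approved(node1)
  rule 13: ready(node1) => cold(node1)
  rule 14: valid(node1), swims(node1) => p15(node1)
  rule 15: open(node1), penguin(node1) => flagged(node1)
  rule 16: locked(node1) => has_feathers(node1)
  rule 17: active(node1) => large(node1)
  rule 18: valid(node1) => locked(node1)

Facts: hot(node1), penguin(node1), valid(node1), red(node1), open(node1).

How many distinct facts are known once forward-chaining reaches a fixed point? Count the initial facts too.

17

Round 1 fires rule 2, rule 15, rule 18, giving green(node1), flagged(node1), locked(node1).
Round 2 fires rule 8, rule 9, rule 16, giving visible(node1), bird(node1), has_feathers(node1).
Round 3 fires rule 3, giving small(node1).
Round 4 fires rule 5, giving mammal(node1).
Round 5 fires rule 11, giving swims(node1).
Round 6 fires rule 4, rule 14, giving ready(node1), p15(node1).
Round 7 fires rule 13, giving cold(node1).
Closure: {bird(node1), cold(node1), flagged(node1), green(node1), has_feathers(node1), hot(node1), locked(node1), mammal(node1), open(node1), p15(node1), penguin(node1), ready(node1), red(node1), small(node1), swims(node1), valid(node1), visible(node1)} — 17 facts.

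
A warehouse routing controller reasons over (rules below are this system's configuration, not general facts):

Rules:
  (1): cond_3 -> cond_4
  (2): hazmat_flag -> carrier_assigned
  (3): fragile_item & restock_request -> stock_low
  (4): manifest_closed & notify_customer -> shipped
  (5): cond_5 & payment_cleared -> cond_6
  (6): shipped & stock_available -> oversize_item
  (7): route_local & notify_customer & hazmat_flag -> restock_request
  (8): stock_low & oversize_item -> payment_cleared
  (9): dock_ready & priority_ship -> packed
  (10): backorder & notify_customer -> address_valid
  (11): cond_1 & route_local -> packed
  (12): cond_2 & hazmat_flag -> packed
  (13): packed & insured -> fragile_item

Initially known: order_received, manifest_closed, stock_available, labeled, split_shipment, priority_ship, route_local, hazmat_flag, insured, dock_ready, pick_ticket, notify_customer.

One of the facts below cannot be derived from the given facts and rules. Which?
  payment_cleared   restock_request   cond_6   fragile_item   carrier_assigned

cond_6

Round 1: (2) [hazmat_flag -> carrier_assigned]; (4) [manifest_closed & notify_customer -> shipped]; (7) [route_local & notify_customer & hazmat_flag -> restock_request]; (9) [dock_ready & priority_ship -> packed]. New: carrier_assigned, shipped, restock_request, packed.
Round 2: (6) [shipped & stock_available -> oversize_item]; (13) [packed & insured -> fragile_item]. New: oversize_item, fragile_item.
Round 3: (3) [fragile_item & restock_request -> stock_low]. New: stock_low.
Round 4: (8) [stock_low & oversize_item -> payment_cleared]. New: payment_cleared.
Derived: fragile_item (round 2), carrier_assigned (round 1), restock_request (round 1), payment_cleared (round 4). cond_6 never appears in any round.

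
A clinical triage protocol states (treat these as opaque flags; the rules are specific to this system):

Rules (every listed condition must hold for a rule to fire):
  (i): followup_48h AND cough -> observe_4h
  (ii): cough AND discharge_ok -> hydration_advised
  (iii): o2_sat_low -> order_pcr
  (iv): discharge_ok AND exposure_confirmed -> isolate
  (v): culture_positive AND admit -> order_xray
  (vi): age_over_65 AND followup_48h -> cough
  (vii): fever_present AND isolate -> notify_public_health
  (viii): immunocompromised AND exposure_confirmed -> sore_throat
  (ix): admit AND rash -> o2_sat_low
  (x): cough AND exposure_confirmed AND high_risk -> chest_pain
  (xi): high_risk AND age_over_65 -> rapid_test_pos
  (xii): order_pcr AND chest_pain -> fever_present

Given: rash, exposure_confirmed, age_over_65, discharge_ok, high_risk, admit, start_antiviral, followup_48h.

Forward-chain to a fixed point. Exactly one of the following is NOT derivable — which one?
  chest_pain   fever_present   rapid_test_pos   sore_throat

Round 1 fires (iv), (vi), (ix), (xi), giving isolate, cough, o2_sat_low, rapid_test_pos.
Round 2 fires (i), (ii), (iii), (x), giving observe_4h, hydration_advised, order_pcr, chest_pain.
Round 3 fires (xii), giving fever_present.
Round 4 fires (vii), giving notify_public_health.
Derived: fever_present (round 3), rapid_test_pos (round 1), chest_pain (round 2). sore_throat never appears in any round.

sore_throat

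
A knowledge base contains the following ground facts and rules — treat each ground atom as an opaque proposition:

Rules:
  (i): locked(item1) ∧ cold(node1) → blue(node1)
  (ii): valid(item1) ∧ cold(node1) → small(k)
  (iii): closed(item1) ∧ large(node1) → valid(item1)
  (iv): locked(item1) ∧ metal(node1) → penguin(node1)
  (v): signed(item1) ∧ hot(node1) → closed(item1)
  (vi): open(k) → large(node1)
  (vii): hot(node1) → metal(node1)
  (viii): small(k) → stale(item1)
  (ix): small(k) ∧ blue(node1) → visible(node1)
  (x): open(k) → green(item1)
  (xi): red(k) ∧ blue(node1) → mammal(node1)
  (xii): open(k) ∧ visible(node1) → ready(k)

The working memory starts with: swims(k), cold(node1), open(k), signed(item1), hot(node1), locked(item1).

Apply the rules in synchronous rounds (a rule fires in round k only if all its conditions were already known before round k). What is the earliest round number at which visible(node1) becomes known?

Round 1 fires (i), (v), (vi), (vii), (x), giving blue(node1), closed(item1), large(node1), metal(node1), green(item1).
Round 2 fires (iii), (iv), giving valid(item1), penguin(node1).
Round 3 fires (ii), giving small(k).
Round 4 fires (viii), (ix), giving stale(item1), visible(node1).
visible(node1) first appears in round 4.

4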